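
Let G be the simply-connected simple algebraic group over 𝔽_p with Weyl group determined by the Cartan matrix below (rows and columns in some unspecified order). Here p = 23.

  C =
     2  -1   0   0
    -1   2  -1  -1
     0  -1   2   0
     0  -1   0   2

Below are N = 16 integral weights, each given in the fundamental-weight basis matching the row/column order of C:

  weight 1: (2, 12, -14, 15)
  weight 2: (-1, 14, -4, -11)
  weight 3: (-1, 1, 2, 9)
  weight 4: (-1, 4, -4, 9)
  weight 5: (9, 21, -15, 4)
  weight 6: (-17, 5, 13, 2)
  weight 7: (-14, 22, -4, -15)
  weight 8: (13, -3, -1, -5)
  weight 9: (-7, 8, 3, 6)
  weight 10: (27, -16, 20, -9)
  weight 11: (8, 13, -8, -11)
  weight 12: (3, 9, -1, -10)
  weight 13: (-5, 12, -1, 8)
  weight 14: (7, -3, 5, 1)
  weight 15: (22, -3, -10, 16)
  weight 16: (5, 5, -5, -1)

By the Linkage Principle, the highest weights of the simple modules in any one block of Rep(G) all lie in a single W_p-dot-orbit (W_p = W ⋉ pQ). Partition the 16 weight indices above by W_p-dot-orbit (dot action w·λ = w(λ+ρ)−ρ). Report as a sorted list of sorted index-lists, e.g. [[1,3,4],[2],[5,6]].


Type D_4, rank 4, |W|=192; reorder rows/cols to standard.

Ā_23 reps of the 16 weights (D_4, coords as presented):

  [1] (6, 3, 4, 7)
  [2] (0, 2, 3, 10)
  [3] (0, 2, 3, 10)
  [4] (0, 2, 3, 10)
  [5] (4, 1, 0, 9)
  [6] (6, 3, 4, 7)
  [7] (6, 3, 4, 7)
  [8] (6, 2, 4, 0)
  [9] (6, 3, 4, 7)
  [10] (0, 2, 3, 10)
  [11] (6, 3, 4, 7)
  [12] (4, 1, 0, 9)
  [13] (4, 1, 0, 9)
  [14] (6, 2, 4, 0)
  [15] (6, 2, 4, 0)
  [16] (6, 2, 4, 0)

4 distinct reps among the 16 weights ⇒ 4 W_23-linkage classes:

[[1, 6, 7, 9, 11], [2, 3, 4, 10], [5, 12, 13], [8, 14, 15, 16]]


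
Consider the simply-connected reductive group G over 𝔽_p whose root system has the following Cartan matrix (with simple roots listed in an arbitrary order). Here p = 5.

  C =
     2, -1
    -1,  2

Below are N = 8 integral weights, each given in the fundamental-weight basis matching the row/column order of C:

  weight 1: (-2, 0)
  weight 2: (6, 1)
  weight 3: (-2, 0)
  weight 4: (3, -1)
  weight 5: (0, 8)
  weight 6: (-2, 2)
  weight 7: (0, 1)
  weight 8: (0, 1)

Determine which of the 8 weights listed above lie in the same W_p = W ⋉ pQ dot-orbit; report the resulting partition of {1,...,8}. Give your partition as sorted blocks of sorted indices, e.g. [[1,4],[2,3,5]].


Root system A_2: the 2×2 matrix C matches after relabeling.

Folding the 8 weights λ_j+ρ into Ā_5 (reps in the given 2-coord order):

  λ_1 → (1, 0)
  λ_2 → (1, 2)
  λ_3 → (1, 0)
  λ_4 → (4, 0)
  λ_5 → (4, 0)
  λ_6 → (1, 2)
  λ_7 → (1, 2)
  λ_8 → (1, 2)

3 distinct reps among the 8 weights ⇒ 3 W_5-linkage classes:

[[1, 3], [2, 6, 7, 8], [4, 5]]


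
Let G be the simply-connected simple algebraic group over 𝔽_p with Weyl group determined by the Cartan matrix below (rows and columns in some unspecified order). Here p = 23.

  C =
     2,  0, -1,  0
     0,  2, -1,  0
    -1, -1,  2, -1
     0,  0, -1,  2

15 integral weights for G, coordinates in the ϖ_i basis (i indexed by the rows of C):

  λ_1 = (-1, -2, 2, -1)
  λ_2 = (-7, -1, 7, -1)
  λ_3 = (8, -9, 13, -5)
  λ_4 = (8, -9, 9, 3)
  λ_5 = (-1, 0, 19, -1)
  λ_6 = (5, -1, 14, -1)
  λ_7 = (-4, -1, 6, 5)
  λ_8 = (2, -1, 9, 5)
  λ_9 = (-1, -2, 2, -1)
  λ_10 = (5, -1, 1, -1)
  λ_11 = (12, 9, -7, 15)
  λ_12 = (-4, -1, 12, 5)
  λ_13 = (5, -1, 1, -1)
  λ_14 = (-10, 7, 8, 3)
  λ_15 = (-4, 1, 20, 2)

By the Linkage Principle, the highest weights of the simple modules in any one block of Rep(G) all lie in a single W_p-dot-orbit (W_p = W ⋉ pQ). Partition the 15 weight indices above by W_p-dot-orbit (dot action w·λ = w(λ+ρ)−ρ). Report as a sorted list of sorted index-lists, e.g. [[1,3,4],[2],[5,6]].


Type D_4, rank 4, |W|=192; reorder rows/cols to standard.

Ā_23 reps of the 15 weights (D_4, coords as presented):

    [1] (0, 1, 2, 0)
    [2] (6, 0, 2, 0)
    [3] (9, 8, 0, 4)
    [4] (9, 8, 0, 4)
    [5] (0, 1, 2, 0)
    [6] (6, 0, 2, 0)
    [7] (3, 0, 4, 6)
    [8] (3, 0, 4, 6)
    [9] (0, 1, 2, 0)
    [10] (6, 0, 2, 0)
    [11] (3, 0, 4, 6)
    [12] (3, 0, 4, 6)
    [13] (6, 0, 2, 0)
    [14] (9, 8, 0, 4)
    [15] (0, 1, 2, 0)

Grouping the 15 weights by Ā_23-representative: 4 linkage classes.

[[1, 5, 9, 15], [2, 6, 10, 13], [3, 4, 14], [7, 8, 11, 12]]


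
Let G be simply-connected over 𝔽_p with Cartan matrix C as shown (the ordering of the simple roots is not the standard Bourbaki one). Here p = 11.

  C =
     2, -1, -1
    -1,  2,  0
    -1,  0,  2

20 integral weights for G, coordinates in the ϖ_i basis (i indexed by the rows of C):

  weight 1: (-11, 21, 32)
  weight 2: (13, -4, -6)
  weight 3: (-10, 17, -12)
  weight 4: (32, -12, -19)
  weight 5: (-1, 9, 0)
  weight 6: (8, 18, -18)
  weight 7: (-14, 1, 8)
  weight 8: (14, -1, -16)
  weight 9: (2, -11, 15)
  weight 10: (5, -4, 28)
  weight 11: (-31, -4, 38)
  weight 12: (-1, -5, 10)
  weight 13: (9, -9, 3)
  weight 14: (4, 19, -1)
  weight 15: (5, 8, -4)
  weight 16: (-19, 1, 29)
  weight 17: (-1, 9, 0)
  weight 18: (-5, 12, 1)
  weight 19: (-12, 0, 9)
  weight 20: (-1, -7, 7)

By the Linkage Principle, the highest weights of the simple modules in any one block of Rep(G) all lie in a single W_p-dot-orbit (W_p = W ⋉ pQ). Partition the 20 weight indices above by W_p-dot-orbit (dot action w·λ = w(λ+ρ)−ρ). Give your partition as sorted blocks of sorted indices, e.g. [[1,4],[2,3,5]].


A_3 Cartan matrix, 3 simple roots permuted; ρ=(1,1,1).

Each λ_j+ρ reduced to Ā_11; 3-tuples below use C's row order:

  λ_1+ρ ↦ (0, 10, 1);  λ_2+ρ ↦ (6, 0, 2);  λ_3+ρ ↦ (2, 7, 0);  λ_4+ρ ↦ (4, 0, 7);  λ_5+ρ ↦ (0, 10, 1);  λ_6+ρ ↦ (6, 0, 2);  λ_7+ρ ↦ (2, 7, 0);  λ_8+ρ ↦ (4, 0, 7);  λ_9+ρ ↦ (2, 5, 1);  λ_10+ρ ↦ (2, 5, 1);  λ_11+ρ ↦ (6, 0, 2);  λ_12+ρ ↦ (4, 0, 7);  λ_13+ρ ↦ (2, 5, 1);  λ_14+ρ ↦ (6, 0, 2);  λ_15+ρ ↦ (2, 5, 1);  λ_16+ρ ↦ (2, 5, 1);  λ_17+ρ ↦ (0, 10, 1);  λ_18+ρ ↦ (2, 7, 0);  λ_19+ρ ↦ (0, 10, 1);  λ_20+ρ ↦ (6, 0, 2)

5 distinct reps among the 20 weights ⇒ 5 W_11-linkage classes:

[[1, 5, 17, 19], [2, 6, 11, 14, 20], [3, 7, 18], [4, 8, 12], [9, 10, 13, 15, 16]]


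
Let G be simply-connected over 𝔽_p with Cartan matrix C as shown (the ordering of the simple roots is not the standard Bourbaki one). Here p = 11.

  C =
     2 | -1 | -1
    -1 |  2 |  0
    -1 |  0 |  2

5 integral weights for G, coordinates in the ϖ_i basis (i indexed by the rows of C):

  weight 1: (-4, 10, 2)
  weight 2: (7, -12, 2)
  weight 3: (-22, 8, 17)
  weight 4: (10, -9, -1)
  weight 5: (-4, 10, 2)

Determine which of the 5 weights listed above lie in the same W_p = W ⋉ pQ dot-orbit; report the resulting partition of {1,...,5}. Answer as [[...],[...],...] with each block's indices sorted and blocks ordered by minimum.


C ↔ A_3 under row/col permutation; |W(A_3)| = 24.

λ_j+ρ reflected into Ā_11 (⟨·,θ^∨⟩≤11); 3-tuples as given:

    λ_1+ρ ↦ (3, 8, 0)
    λ_2+ρ ↦ (3, 8, 0)
    λ_3+ρ ↦ (1, 1, 6)
    λ_4+ρ ↦ (3, 8, 0)
    λ_5+ρ ↦ (3, 8, 0)

The 5 indices split into 2 linkage classes (same alcove rep ⇔ same W_11-dot-orbit):

[[1, 2, 4, 5], [3]]


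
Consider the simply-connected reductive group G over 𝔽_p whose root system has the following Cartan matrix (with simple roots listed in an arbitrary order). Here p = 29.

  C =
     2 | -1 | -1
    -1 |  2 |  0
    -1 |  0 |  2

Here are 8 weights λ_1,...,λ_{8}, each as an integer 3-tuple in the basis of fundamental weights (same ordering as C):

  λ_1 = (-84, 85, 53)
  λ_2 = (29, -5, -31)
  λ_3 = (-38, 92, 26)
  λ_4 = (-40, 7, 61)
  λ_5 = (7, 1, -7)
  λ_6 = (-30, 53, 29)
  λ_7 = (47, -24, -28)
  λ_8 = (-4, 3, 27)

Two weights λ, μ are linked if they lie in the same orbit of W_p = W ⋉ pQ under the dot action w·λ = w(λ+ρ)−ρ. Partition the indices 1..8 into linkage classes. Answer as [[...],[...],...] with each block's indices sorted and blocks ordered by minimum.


Dynkin diagram of C (from the 4 off-diagonal −1 entries): A_3.

Alcove-folded reps (p=29, 8 weights, presented ϖ-order):

  λ_1+ρ ↦ (3, 1, 25) · λ_2+ρ ↦ (3, 1, 25) · λ_3+ρ ↦ (2, 2, 6) · λ_4+ρ ↦ (2, 2, 6) · λ_5+ρ ↦ (2, 2, 6) · λ_6+ρ ↦ (3, 1, 25) · λ_7+ρ ↦ (2, 2, 6) · λ_8+ρ ↦ (3, 1, 25)

Grouping the 8 weights by Ā_29-representative: 2 linkage classes.

[[1, 2, 6, 8], [3, 4, 5, 7]]


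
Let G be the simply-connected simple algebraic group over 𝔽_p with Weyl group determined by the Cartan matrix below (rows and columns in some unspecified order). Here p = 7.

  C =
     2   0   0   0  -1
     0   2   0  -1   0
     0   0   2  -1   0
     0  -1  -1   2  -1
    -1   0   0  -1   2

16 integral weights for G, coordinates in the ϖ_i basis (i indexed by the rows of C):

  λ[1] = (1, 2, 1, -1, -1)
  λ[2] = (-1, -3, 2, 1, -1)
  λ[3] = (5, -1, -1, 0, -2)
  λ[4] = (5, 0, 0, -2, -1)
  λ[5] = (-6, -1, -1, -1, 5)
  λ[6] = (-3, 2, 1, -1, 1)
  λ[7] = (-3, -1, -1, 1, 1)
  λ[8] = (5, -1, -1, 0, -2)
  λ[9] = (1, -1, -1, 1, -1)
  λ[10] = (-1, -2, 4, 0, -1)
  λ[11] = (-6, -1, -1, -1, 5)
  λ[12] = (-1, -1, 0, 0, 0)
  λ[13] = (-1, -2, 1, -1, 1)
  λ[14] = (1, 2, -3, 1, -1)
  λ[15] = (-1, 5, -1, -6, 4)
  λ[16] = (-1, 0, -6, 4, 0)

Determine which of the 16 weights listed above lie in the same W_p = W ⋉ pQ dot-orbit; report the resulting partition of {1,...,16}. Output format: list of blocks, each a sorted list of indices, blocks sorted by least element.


C ↔ D_5 under row/col permutation; |W(D_5)| = 1920.

W_7-reps of the 16 weights in Ā_7 (same 5-coord order as C):

  λ_1+ρ ↦ (2, 3, 2, 0, 0)
  λ_2+ρ ↦ (0, 2, 3, 0, 0)
  λ_3+ρ ↦ (5, 0, 0, 0, 1)
  λ_4+ρ ↦ (5, 0, 0, 0, 1)
  λ_5+ρ ↦ (5, 0, 0, 0, 1)
  λ_6+ρ ↦ (2, 3, 2, 0, 0)
  λ_7+ρ ↦ (2, 0, 0, 2, 0)
  λ_8+ρ ↦ (5, 0, 0, 0, 1)
  λ_9+ρ ↦ (2, 0, 0, 2, 0)
  λ_10+ρ ↦ (0, 1, 5, 0, 0)
  λ_11+ρ ↦ (5, 0, 0, 0, 1)
  λ_12+ρ ↦ (0, 0, 1, 1, 1)
  λ_13+ρ ↦ (0, 0, 1, 1, 1)
  λ_14+ρ ↦ (2, 3, 2, 0, 0)
  λ_15+ρ ↦ (0, 1, 5, 0, 0)
  λ_16+ρ ↦ (0, 1, 5, 0, 0)

These 16 weights hit 6 W_7-dot-orbits; sizes (3, 1, 5, 2, 3, 2):

[[1, 6, 14], [2], [3, 4, 5, 8, 11], [7, 9], [10, 15, 16], [12, 13]]


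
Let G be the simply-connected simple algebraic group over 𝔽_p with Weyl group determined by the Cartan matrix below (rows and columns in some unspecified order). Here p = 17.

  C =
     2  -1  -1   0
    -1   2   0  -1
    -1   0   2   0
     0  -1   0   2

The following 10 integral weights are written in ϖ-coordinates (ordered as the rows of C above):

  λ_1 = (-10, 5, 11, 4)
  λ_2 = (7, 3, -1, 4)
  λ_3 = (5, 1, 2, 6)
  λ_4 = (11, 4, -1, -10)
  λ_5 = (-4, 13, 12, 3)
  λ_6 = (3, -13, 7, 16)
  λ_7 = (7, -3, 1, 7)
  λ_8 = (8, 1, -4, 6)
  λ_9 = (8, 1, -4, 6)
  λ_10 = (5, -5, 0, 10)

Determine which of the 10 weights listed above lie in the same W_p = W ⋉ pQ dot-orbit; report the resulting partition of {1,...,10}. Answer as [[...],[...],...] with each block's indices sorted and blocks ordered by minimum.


Cartan matrix: type A_4 (|W|=120); un-permuting the 4 rows.

W_17-reps of the 10 weights in Ā_17 (same 4-coord order as C):

  [1] (6, 3, 3, 2)
  [2] (8, 4, 0, 5)
  [3] (6, 2, 2, 6)
  [4] (8, 4, 0, 5)
  [5] (2, 4, 1, 7)
  [6] (8, 4, 0, 5)
  [7] (6, 2, 2, 6)
  [8] (6, 2, 2, 6)
  [9] (6, 2, 2, 6)
  [10] (2, 4, 1, 7)

Grouping the 10 weights by Ā_17-representative: 4 linkage classes.

[[1], [2, 4, 6], [3, 7, 8, 9], [5, 10]]


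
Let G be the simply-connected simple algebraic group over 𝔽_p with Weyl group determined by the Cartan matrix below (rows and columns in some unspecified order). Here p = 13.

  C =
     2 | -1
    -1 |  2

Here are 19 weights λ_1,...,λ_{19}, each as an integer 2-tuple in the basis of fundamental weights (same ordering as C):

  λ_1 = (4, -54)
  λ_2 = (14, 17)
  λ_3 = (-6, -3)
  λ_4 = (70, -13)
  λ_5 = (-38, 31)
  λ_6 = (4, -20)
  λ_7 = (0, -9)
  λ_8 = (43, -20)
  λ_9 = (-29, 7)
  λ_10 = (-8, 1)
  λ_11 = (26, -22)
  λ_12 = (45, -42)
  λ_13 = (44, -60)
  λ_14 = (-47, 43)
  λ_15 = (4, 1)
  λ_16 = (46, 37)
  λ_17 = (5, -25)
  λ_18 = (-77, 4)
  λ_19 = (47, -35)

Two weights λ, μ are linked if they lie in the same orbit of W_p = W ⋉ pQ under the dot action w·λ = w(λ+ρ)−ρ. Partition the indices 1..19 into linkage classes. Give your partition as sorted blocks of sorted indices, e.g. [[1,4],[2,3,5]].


Cartan matrix: type A_2 (|W|=6); un-permuting the 2 rows.

λ_j+ρ reflected into Ā_13 (⟨·,θ^∨⟩≤13); 2-tuples as given:

  λ_1 → (8, 4);  λ_2 → (2, 5);  λ_3 → (2, 5);  λ_4 → (6, 1);  λ_5 → (5, 2);  λ_6 → (7, 1);  λ_7 → (7, 1);  λ_8 → (7, 1);  λ_9 → (5, 2);  λ_10 → (2, 5);  λ_11 → (7, 1);  λ_12 → (5, 2);  λ_13 → (6, 1);  λ_14 → (5, 2);  λ_15 → (5, 2);  λ_16 → (7, 1);  λ_17 → (2, 5);  λ_18 → (2, 5);  λ_19 → (8, 4)

Partition of {1..19} into 5 W_13-dot-orbits:

[[1, 19], [2, 3, 10, 17, 18], [4, 13], [5, 9, 12, 14, 15], [6, 7, 8, 11, 16]]


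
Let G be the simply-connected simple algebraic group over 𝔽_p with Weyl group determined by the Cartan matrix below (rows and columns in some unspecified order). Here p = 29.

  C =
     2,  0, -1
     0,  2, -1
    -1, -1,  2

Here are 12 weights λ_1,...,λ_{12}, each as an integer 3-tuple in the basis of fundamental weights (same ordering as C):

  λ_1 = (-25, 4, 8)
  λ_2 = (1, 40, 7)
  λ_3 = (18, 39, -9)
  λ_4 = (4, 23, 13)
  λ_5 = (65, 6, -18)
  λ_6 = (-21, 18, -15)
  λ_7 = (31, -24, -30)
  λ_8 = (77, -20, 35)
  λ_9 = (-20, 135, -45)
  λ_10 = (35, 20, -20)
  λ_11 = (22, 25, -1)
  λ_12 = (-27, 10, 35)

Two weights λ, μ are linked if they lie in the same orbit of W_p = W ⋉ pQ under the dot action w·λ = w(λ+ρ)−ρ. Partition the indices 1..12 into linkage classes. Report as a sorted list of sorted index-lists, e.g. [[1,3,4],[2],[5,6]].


Root system A_3: the 3×3 matrix C matches after relabeling.

Folding the 12 weights λ_j+ρ into Ā_29 (reps in the given 3-coord order):

  λ_1 → (9, 10, 5) · λ_2 → (8, 7, 12) · λ_3 → (8, 7, 3) · λ_4 → (9, 10, 5) · λ_5 → (8, 7, 12) · λ_6 → (9, 10, 5) · λ_7 → (3, 6, 0) · λ_8 → (8, 7, 12) · λ_9 → (9, 10, 5) · λ_10 → (8, 7, 12) · λ_11 → (3, 6, 0) · λ_12 → (8, 7, 3)

4 distinct reps among the 12 weights ⇒ 4 W_29-linkage classes:

[[1, 4, 6, 9], [2, 5, 8, 10], [3, 12], [7, 11]]


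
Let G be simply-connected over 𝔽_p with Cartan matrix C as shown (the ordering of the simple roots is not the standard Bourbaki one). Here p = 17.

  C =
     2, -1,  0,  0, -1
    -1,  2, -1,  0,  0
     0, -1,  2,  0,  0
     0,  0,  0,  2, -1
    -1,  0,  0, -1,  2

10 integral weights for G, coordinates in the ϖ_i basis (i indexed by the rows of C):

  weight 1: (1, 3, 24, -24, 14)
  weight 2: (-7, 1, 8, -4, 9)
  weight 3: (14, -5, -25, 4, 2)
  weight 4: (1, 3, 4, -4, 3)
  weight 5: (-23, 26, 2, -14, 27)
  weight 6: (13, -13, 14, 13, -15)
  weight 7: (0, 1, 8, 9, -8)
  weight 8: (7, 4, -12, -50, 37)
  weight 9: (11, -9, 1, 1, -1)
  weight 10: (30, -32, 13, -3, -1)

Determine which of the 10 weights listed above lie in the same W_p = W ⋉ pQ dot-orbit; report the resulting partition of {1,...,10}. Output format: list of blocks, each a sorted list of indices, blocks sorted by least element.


Dynkin diagram of C (from the 8 off-diagonal −1 entries): A_5.

Each λ_j+ρ reduced to Ā_17; 5-tuples below use C's row order:

    [1] (4, 2, 6, 2, 0)
    [2] (2, 4, 5, 3, 1)
    [3] (2, 4, 5, 3, 1)
    [4] (2, 4, 5, 3, 1)
    [5] (2, 4, 5, 3, 1)
    [6] (12, 0, 3, 0, 2)
    [7] (2, 4, 5, 3, 1)
    [8] (4, 2, 6, 2, 0)
    [9] (4, 2, 6, 2, 0)
    [10] (12, 0, 3, 0, 2)

3 distinct reps among the 10 weights ⇒ 3 W_17-linkage classes:

[[1, 8, 9], [2, 3, 4, 5, 7], [6, 10]]


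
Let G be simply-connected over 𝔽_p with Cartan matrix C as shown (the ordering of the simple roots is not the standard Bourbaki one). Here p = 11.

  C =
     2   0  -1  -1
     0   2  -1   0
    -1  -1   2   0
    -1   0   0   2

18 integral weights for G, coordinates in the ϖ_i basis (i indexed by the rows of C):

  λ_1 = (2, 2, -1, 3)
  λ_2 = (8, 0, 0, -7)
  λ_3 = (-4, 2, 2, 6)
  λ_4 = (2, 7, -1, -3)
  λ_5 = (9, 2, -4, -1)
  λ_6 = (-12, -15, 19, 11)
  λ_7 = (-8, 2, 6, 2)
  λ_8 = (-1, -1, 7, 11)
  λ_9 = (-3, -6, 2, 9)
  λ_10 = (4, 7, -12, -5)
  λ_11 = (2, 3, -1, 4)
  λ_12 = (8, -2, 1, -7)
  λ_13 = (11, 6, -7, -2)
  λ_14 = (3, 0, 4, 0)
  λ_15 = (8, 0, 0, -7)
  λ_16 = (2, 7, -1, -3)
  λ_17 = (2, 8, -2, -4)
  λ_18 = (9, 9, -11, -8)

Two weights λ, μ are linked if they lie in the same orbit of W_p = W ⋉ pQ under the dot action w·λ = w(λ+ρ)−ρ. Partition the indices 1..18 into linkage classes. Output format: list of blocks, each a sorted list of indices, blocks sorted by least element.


C ↔ A_4 under row/col permutation; |W(A_4)| = 120.

Each λ_j+ρ reduced to Ā_11; 4-tuples below use C's row order:

    λ_1+ρ ↦ (3, 3, 0, 4)
    λ_2+ρ ↦ (3, 1, 1, 6)
    λ_3+ρ ↦ (3, 3, 0, 4)
    λ_4+ρ ↦ (1, 8, 0, 2)
    λ_5+ρ ↦ (7, 0, 3, 0)
    λ_6+ρ ↦ (3, 1, 1, 6)
    λ_7+ρ ↦ (3, 3, 0, 4)
    λ_8+ρ ↦ (1, 8, 0, 2)
    λ_9+ρ ↦ (2, 1, 2, 6)
    λ_10+ρ ↦ (2, 1, 2, 6)
    λ_11+ρ ↦ (3, 3, 0, 4)
    λ_12+ρ ↦ (3, 1, 1, 6)
    λ_13+ρ ↦ (4, 1, 5, 1)
    λ_14+ρ ↦ (4, 1, 5, 1)
    λ_15+ρ ↦ (3, 1, 1, 6)
    λ_16+ρ ↦ (1, 8, 0, 2)
    λ_17+ρ ↦ (1, 8, 0, 2)
    λ_18+ρ ↦ (7, 0, 3, 0)

Grouping the 18 weights by Ā_11-representative: 6 linkage classes.

[[1, 3, 7, 11], [2, 6, 12, 15], [4, 8, 16, 17], [5, 18], [9, 10], [13, 14]]


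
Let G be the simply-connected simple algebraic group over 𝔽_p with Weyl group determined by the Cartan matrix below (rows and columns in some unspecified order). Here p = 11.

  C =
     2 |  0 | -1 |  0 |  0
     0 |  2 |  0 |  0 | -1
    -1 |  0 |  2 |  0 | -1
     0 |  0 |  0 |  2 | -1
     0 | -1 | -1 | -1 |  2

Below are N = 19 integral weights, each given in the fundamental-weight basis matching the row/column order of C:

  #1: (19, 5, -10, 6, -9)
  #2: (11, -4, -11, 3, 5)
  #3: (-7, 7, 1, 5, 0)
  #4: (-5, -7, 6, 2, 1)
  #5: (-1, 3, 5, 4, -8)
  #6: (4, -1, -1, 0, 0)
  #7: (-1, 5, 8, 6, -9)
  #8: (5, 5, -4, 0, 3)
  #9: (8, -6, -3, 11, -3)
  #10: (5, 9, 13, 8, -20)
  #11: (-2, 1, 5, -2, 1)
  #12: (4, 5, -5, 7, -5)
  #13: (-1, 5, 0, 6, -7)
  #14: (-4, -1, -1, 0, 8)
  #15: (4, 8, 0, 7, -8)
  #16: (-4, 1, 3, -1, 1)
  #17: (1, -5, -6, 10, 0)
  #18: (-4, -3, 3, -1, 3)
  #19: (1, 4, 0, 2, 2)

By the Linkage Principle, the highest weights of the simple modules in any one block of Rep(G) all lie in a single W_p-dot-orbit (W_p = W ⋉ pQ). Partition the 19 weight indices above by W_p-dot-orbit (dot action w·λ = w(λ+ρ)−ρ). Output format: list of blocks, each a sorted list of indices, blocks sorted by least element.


C ↔ D_5 under row/col permutation; |W(D_5)| = 1920.

Folding the 19 weights λ_j+ρ into Ā_11 (reps in the given 5-coord order):

    λ_1+ρ ↦ (5, 0, 0, 1, 1)
    λ_2+ρ ↦ (1, 3, 0, 2, 1)
    λ_3+ρ ↦ (3, 2, 1, 0, 2)
    λ_4+ρ ↦ (3, 2, 0, 1, 2)
    λ_5+ρ ↦ (1, 3, 0, 2, 1)
    λ_6+ρ ↦ (5, 0, 0, 1, 1)
    λ_7+ρ ↦ (3, 2, 0, 1, 2)
    λ_8+ρ ↦ (1, 3, 0, 2, 1)
    λ_9+ρ ↦ (1, 2, 0, 1, 1)
    λ_10+ρ ↦ (5, 0, 0, 1, 1)
    λ_11+ρ ↦ (1, 2, 0, 1, 1)
    λ_12+ρ ↦ (3, 2, 1, 0, 2)
    λ_13+ρ ↦ (5, 0, 0, 1, 1)
    λ_14+ρ ↦ (5, 0, 0, 1, 1)
    λ_15+ρ ↦ (1, 2, 0, 1, 1)
    λ_16+ρ ↦ (3, 2, 1, 0, 2)
    λ_17+ρ ↦ (3, 2, 0, 1, 2)
    λ_18+ρ ↦ (3, 2, 1, 0, 2)
    λ_19+ρ ↦ (3, 2, 1, 0, 2)

5 distinct reps among the 19 weights ⇒ 5 W_11-linkage classes:

[[1, 6, 10, 13, 14], [2, 5, 8], [3, 12, 16, 18, 19], [4, 7, 17], [9, 11, 15]]


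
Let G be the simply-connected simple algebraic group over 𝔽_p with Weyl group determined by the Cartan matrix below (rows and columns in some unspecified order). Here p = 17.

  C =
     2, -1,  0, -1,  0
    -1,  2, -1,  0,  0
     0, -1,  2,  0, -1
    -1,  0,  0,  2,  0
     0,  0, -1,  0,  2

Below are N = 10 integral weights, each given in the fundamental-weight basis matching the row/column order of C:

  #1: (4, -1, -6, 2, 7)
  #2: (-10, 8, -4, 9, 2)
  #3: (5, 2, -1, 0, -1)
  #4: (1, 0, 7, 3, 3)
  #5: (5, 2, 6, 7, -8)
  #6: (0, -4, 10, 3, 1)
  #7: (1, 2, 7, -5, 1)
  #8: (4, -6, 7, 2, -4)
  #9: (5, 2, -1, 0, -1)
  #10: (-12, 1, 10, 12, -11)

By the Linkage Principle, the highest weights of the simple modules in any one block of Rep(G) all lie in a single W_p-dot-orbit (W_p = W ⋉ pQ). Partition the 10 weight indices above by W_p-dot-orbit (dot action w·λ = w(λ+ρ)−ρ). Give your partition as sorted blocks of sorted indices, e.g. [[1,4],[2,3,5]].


Cartan matrix: type A_5 (|W|=720); un-permuting the 5 rows.

Alcove-folded reps (p=17, 10 weights, presented ϖ-order):

  λ_1 → (0, 5, 0, 3, 3)
  λ_2 → (6, 3, 0, 1, 0)
  λ_3 → (6, 3, 0, 1, 0)
  λ_4 → (2, 1, 8, 2, 2)
  λ_5 → (6, 3, 0, 1, 0)
  λ_6 → (2, 1, 8, 2, 2)
  λ_7 → (2, 1, 8, 2, 2)
  λ_8 → (0, 5, 0, 3, 3)
  λ_9 → (6, 3, 0, 1, 0)
  λ_10 → (2, 1, 8, 2, 2)

These 10 weights hit 3 W_17-dot-orbits; sizes (2, 4, 4):

[[1, 8], [2, 3, 5, 9], [4, 6, 7, 10]]


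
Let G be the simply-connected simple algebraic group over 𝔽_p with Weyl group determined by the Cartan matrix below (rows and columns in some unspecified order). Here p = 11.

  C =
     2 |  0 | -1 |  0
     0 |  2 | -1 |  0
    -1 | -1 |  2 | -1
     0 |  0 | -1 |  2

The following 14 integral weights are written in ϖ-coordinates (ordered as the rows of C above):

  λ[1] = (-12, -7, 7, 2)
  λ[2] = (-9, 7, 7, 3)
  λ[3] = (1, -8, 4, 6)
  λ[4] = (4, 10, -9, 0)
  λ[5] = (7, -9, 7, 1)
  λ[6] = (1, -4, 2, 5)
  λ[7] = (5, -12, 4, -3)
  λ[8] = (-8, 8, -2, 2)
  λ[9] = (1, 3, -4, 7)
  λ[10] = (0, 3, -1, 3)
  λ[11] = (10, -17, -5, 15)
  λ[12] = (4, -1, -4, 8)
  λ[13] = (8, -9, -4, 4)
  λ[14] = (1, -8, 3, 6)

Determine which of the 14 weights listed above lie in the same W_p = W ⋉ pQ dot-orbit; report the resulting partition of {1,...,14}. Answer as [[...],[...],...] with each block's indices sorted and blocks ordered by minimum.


D_4 Cartan matrix, 4 simple roots permuted; ρ=(1,1,1,1).

Alcove-folded reps (p=11, 14 weights, presented ϖ-order):

    [1] (2, 3, 0, 6)
    [2] (1, 1, 2, 5)
    [3] (1, 4, 0, 4)
    [4] (1, 1, 2, 5)
    [5] (1, 1, 2, 5)
    [6] (2, 3, 0, 6)
    [7] (2, 3, 0, 6)
    [8] (1, 1, 2, 5)
    [9] (1, 1, 2, 5)
    [10] (1, 4, 0, 4)
    [11] (1, 4, 0, 4)
    [12] (2, 3, 0, 6)
    [13] (2, 3, 0, 6)
    [14] (1, 4, 0, 4)

Linkage partition of the 14 weights (3 classes, p=11):

[[1, 6, 7, 12, 13], [2, 4, 5, 8, 9], [3, 10, 11, 14]]


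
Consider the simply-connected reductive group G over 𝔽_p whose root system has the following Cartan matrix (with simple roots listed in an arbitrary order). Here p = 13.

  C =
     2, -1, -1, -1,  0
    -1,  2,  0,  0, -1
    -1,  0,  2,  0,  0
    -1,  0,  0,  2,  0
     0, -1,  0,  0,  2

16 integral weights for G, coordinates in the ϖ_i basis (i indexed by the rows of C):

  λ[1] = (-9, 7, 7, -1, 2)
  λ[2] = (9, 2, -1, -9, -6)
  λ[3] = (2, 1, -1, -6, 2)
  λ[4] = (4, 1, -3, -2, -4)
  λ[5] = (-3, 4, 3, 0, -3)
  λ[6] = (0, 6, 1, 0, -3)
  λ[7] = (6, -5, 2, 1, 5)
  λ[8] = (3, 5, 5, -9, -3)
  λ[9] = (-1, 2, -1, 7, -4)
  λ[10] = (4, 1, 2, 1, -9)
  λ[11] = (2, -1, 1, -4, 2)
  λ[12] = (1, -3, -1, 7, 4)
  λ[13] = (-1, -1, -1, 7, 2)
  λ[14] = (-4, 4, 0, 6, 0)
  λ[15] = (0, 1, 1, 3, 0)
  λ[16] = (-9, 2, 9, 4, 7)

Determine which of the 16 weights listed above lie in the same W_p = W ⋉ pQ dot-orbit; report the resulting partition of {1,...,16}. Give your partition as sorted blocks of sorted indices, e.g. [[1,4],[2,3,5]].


D_5 Cartan matrix, 5 simple roots permuted; ρ=(1,1,1,1,1).

Folding the 16 weights λ_j+ρ into Ā_13 (reps in the given 5-coord order):

  [1] (0, 0, 0, 8, 3);  [2] (0, 0, 0, 8, 3);  [3] (0, 0, 2, 3, 3);  [4] (1, 1, 2, 1, 2);  [5] (1, 1, 2, 1, 2);  [6] (1, 1, 2, 1, 2);  [7] (1, 1, 2, 1, 2);  [8] (1, 2, 2, 4, 1);  [9] (0, 0, 0, 8, 3);  [10] (1, 1, 2, 1, 2);  [11] (0, 0, 2, 3, 3);  [12] (0, 0, 0, 8, 3);  [13] (0, 0, 0, 8, 3);  [14] (1, 2, 2, 4, 1);  [15] (1, 2, 2, 4, 1);  [16] (0, 0, 2, 3, 3)

Grouping the 16 weights by Ā_13-representative: 4 linkage classes.

[[1, 2, 9, 12, 13], [3, 11, 16], [4, 5, 6, 7, 10], [8, 14, 15]]


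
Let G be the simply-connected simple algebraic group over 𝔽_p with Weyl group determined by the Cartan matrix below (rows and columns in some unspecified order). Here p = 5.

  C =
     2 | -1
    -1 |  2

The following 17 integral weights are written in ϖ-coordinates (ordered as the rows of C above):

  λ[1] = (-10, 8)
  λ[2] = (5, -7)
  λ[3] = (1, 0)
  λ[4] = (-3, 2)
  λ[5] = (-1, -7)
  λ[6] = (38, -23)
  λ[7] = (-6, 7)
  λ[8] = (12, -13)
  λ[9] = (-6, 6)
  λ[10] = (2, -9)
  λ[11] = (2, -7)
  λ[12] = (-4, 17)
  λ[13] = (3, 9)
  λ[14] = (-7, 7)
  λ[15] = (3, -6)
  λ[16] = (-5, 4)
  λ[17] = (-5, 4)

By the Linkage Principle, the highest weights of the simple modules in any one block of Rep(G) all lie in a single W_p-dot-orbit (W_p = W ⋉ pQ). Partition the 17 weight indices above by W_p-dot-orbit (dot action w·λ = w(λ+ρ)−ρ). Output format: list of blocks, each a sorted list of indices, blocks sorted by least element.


C ↔ A_2 under row/col permutation; |W(A_2)| = 6.

Each λ_j+ρ reduced to Ā_5; 2-tuples below use C's row order:

  λ_1 → (1, 4) · λ_2 → (1, 4) · λ_3 → (2, 1) · λ_4 → (2, 1) · λ_5 → (4, 1) · λ_6 → (2, 1) · λ_7 → (2, 0) · λ_8 → (2, 1) · λ_9 → (3, 0) · λ_10 → (2, 0) · λ_11 → (2, 2) · λ_12 → (3, 0) · λ_13 → (1, 4) · λ_14 → (2, 1) · λ_15 → (1, 4) · λ_16 → (4, 1) · λ_17 → (4, 1)

Grouping the 17 weights by Ā_5-representative: 6 linkage classes.

[[1, 2, 13, 15], [3, 4, 6, 8, 14], [5, 16, 17], [7, 10], [9, 12], [11]]


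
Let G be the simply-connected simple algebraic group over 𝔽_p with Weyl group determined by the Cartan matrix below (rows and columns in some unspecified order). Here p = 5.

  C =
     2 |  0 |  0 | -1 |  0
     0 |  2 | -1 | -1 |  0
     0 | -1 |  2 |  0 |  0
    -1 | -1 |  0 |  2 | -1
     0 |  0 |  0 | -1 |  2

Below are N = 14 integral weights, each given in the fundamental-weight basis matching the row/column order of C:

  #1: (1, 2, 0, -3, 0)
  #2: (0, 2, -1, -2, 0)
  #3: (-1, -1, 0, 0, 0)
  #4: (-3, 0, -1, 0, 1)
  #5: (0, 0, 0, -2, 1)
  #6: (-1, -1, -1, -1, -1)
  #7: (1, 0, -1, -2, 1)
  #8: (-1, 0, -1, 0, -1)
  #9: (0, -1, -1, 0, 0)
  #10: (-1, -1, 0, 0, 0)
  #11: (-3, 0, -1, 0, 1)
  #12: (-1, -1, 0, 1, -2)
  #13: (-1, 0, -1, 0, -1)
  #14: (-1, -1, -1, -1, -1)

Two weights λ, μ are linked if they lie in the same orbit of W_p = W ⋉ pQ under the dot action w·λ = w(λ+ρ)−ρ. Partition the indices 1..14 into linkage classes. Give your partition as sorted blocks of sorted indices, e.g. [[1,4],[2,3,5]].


C ↔ D_5 under row/col permutation; |W(D_5)| = 1920.

Ā_5 reps of the 14 weights (D_5, coords as presented):

    [1] (0, 0, 1, 1, 1)
    [2] (0, 1, 0, 1, 0)
    [3] (0, 0, 1, 1, 1)
    [4] (1, 0, 0, 1, 1)
    [5] (0, 0, 1, 1, 1)
    [6] (0, 0, 0, 0, 0)
    [7] (1, 0, 0, 1, 1)
    [8] (0, 1, 0, 1, 0)
    [9] (1, 0, 0, 1, 1)
    [10] (0, 0, 1, 1, 1)
    [11] (1, 0, 0, 1, 1)
    [12] (0, 0, 1, 1, 1)
    [13] (0, 1, 0, 1, 0)
    [14] (0, 0, 0, 0, 0)

Linkage partition of the 14 weights (4 classes, p=5):

[[1, 3, 5, 10, 12], [2, 8, 13], [4, 7, 9, 11], [6, 14]]


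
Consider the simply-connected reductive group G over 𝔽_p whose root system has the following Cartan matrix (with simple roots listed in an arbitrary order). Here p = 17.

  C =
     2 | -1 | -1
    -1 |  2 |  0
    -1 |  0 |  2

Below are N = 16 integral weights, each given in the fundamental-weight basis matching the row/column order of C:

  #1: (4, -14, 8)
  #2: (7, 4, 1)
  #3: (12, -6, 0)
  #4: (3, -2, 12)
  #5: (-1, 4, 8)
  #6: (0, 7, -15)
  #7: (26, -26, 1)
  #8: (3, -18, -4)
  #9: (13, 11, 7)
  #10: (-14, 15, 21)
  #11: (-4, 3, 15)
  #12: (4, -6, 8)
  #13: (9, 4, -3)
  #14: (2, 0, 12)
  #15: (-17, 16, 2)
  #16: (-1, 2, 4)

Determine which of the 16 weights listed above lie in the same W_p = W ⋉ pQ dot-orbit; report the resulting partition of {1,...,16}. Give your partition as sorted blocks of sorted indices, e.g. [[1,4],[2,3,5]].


Type A_3, rank 3, |W|=24; reorder rows/cols to standard.

λ_j+ρ reflected into Ā_17 (⟨·,θ^∨⟩≤17); 3-tuples as given:

  λ_1+ρ ↦ (8, 5, 1) · λ_2+ρ ↦ (8, 5, 2) · λ_3+ρ ↦ (8, 5, 1) · λ_4+ρ ↦ (3, 1, 13) · λ_5+ρ ↦ (0, 5, 9) · λ_6+ρ ↦ (8, 5, 1) · λ_7+ρ ↦ (8, 5, 2) · λ_8+ρ ↦ (3, 1, 13) · λ_9+ρ ↦ (0, 5, 9) · λ_10+ρ ↦ (8, 5, 1) · λ_11+ρ ↦ (3, 1, 13) · λ_12+ρ ↦ (0, 5, 9) · λ_13+ρ ↦ (8, 5, 2) · λ_14+ρ ↦ (3, 1, 13) · λ_15+ρ ↦ (3, 1, 13) · λ_16+ρ ↦ (0, 3, 5)

Grouping the 16 weights by Ā_17-representative: 5 linkage classes.

[[1, 3, 6, 10], [2, 7, 13], [4, 8, 11, 14, 15], [5, 9, 12], [16]]


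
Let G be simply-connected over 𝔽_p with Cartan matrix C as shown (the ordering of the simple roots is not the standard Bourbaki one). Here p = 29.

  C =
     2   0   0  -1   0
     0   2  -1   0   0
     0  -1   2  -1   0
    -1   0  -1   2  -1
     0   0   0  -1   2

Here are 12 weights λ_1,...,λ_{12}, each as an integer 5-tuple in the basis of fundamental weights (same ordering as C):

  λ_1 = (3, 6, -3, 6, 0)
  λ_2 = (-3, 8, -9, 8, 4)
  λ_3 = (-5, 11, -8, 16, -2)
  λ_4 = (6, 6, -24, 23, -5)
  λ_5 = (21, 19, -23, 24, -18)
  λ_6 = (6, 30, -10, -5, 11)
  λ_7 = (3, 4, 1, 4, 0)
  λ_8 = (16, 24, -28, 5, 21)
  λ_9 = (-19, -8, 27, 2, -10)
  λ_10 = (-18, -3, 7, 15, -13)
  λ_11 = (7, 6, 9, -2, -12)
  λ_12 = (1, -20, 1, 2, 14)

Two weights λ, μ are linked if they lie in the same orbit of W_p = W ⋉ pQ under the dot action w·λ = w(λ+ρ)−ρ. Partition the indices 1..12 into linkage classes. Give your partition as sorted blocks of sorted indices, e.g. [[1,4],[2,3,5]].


Cartan matrix: type D_5 (|W|=1920); un-permuting the 5 rows.

Ā_29 reps of the 12 weights (D_5, coords as presented):

  1: (4, 5, 2, 5, 1);  2: (1, 1, 7, 1, 4);  3: (4, 5, 2, 5, 1);  4: (4, 14, 2, 1, 1);  5: (4, 14, 2, 1, 1);  6: (4, 14, 2, 1, 1);  7: (4, 5, 2, 5, 1);  8: (4, 14, 2, 1, 1);  9: (6, 4, 1, 0, 15);  10: (4, 5, 2, 5, 1);  11: (4, 5, 2, 5, 1);  12: (12, 2, 3, 2, 1)

Partition of {1..12} into 5 W_29-dot-orbits:

[[1, 3, 7, 10, 11], [2], [4, 5, 6, 8], [9], [12]]


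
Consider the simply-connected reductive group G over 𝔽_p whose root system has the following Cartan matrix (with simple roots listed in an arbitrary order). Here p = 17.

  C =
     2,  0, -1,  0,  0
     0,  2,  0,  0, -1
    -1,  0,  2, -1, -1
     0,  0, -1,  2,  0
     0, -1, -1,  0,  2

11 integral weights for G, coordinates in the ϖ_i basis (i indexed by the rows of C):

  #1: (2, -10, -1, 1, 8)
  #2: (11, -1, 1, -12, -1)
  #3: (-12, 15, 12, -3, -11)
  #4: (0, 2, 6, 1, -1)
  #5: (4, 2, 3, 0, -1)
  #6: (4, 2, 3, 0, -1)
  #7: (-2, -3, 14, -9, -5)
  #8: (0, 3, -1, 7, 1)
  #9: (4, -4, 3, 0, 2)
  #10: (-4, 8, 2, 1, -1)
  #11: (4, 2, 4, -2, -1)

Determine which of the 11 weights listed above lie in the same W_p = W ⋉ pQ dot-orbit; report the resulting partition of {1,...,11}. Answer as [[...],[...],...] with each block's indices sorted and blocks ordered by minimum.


D_5 Cartan matrix, 5 simple roots permuted; ρ=(1,1,1,1,1).

λ_j+ρ reflected into Ā_17 (⟨·,θ^∨⟩≤17); 5-tuples as given:

  [1] (3, 9, 0, 2, 0) · [2] (3, 9, 0, 2, 0) · [3] (1, 4, 0, 8, 2) · [4] (1, 0, 4, 2, 3) · [5] (5, 3, 4, 1, 0) · [6] (5, 3, 4, 1, 0) · [7] (1, 4, 0, 8, 2) · [8] (1, 4, 0, 8, 2) · [9] (5, 3, 4, 1, 0) · [10] (3, 9, 0, 2, 0) · [11] (5, 3, 4, 1, 0)

Grouping the 11 weights by Ā_17-representative: 4 linkage classes.

[[1, 2, 10], [3, 7, 8], [4], [5, 6, 9, 11]]


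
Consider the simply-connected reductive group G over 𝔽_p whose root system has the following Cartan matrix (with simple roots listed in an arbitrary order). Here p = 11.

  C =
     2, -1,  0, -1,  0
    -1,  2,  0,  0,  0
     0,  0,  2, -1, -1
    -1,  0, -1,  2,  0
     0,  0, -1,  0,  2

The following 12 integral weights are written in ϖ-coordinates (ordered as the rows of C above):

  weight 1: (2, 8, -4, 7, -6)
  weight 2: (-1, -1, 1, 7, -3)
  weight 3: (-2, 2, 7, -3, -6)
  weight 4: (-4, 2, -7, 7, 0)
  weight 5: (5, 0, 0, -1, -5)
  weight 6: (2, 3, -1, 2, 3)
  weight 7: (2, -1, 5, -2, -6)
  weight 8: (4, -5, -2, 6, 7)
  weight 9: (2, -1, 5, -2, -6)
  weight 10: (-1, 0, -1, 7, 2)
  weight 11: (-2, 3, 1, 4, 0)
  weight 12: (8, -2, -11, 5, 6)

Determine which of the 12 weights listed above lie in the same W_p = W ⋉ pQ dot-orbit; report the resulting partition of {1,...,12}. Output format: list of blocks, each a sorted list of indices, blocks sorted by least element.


Cartan matrix: type A_5 (|W|=720); un-permuting the 5 rows.

W_11-reps of the 12 weights in Ā_11 (same 5-coord order as C):

    [1] (2, 0, 0, 1, 5)
    [2] (0, 0, 0, 8, 2)
    [3] (2, 0, 0, 1, 5)
    [4] (2, 0, 0, 1, 5)
    [5] (3, 1, 0, 3, 1)
    [6] (3, 1, 0, 3, 1)
    [7] (2, 0, 0, 1, 5)
    [8] (3, 1, 0, 3, 1)
    [9] (2, 0, 0, 1, 5)
    [10] (0, 0, 0, 8, 2)
    [11] (1, 3, 2, 4, 1)
    [12] (1, 3, 2, 4, 1)

4 distinct reps among the 12 weights ⇒ 4 W_11-linkage classes:

[[1, 3, 4, 7, 9], [2, 10], [5, 6, 8], [11, 12]]


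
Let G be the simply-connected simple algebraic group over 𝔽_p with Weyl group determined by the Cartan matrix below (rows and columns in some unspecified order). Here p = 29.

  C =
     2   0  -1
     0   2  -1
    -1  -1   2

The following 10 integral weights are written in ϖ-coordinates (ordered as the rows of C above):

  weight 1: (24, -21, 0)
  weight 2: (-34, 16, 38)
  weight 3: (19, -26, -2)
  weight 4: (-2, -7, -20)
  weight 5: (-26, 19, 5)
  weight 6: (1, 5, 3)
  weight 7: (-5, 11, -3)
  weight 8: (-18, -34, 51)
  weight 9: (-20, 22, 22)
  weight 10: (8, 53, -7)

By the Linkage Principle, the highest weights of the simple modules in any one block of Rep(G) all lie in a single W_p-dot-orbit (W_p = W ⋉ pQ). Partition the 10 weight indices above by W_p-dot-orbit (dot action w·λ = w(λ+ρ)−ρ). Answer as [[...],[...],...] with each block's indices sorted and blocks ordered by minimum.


Type A_3, rank 3, |W|=24; reorder rows/cols to standard.

Folding the 10 weights λ_j+ρ into Ā_29 (reps in the given 3-coord order):

  λ_1 → (6, 1, 19) · λ_2 → (2, 6, 4) · λ_3 → (6, 1, 19) · λ_4 → (6, 1, 19) · λ_5 → (6, 1, 19) · λ_6 → (2, 6, 4) · λ_7 → (2, 6, 4) · λ_8 → (2, 6, 4) · λ_9 → (2, 6, 4) · λ_10 → (6, 1, 19)

These 10 weights hit 2 W_29-dot-orbits; sizes (5, 5):

[[1, 3, 4, 5, 10], [2, 6, 7, 8, 9]]


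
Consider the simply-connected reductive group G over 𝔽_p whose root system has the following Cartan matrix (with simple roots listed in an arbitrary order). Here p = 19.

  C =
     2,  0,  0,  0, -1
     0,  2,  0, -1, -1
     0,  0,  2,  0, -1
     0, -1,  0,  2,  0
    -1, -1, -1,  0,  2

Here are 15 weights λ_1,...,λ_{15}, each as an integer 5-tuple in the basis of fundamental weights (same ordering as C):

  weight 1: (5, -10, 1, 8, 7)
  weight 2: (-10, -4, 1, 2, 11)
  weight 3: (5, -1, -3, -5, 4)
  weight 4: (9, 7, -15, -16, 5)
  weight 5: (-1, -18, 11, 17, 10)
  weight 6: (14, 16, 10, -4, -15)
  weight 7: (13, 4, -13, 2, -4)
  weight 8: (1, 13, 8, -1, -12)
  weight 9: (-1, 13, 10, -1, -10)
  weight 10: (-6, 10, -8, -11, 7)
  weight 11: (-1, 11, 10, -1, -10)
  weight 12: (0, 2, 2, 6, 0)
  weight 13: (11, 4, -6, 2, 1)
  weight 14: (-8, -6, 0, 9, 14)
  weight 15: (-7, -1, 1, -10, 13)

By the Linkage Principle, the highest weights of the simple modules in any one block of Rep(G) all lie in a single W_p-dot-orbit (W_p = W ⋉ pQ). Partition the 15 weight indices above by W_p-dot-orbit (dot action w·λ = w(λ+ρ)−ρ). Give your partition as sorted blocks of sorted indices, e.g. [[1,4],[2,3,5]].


Root system D_5: the 5×5 matrix C matches after relabeling.

Each λ_j+ρ reduced to Ā_19; 5-tuples below use C's row order:

    λ_1+ρ ↦ (5, 3, 1, 0, 1)
    λ_2+ρ ↦ (9, 3, 2, 0, 0)
    λ_3+ρ ↦ (5, 3, 1, 0, 1)
    λ_4+ρ ↦ (5, 3, 1, 0, 1)
    λ_5+ρ ↦ (1, 4, 1, 0, 1)
    λ_6+ρ ↦ (1, 3, 3, 7, 1)
    λ_7+ρ ↦ (1, 3, 3, 7, 1)
    λ_8+ρ ↦ (9, 3, 2, 0, 0)
    λ_9+ρ ↦ (9, 3, 2, 0, 0)
    λ_10+ρ ↦ (1, 3, 3, 7, 1)
    λ_11+ρ ↦ (9, 3, 2, 0, 0)
    λ_12+ρ ↦ (1, 3, 3, 7, 1)
    λ_13+ρ ↦ (9, 3, 2, 0, 0)
    λ_14+ρ ↦ (5, 3, 1, 0, 1)
    λ_15+ρ ↦ (5, 3, 1, 0, 1)

These 15 weights hit 4 W_19-dot-orbits; sizes (5, 5, 1, 4):

[[1, 3, 4, 14, 15], [2, 8, 9, 11, 13], [5], [6, 7, 10, 12]]


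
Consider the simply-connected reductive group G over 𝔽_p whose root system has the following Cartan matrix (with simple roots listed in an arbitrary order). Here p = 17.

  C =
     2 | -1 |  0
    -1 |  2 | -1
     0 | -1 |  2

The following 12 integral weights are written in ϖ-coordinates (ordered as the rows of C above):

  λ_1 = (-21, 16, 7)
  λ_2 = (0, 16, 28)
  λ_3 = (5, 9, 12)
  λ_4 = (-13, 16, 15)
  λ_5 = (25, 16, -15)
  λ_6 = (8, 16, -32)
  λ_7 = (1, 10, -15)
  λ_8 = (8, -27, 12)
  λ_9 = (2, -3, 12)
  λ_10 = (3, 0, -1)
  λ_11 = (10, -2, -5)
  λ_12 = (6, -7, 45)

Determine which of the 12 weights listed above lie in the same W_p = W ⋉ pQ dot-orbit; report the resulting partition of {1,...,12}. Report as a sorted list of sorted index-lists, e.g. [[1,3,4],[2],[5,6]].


Type A_3, rank 3, |W|=24; reorder rows/cols to standard.

Each λ_j+ρ reduced to Ā_17; 3-tuples below use C's row order:

  [1] (9, 0, 3) · [2] (4, 1, 0) · [3] (6, 4, 1) · [4] (4, 1, 0) · [5] (9, 0, 3) · [6] (9, 0, 3) · [7] (1, 2, 11) · [8] (4, 4, 0) · [9] (1, 2, 11) · [10] (4, 1, 0) · [11] (6, 4, 1) · [12] (6, 4, 1)

Partition of {1..12} into 5 W_17-dot-orbits:

[[1, 5, 6], [2, 4, 10], [3, 11, 12], [7, 9], [8]]


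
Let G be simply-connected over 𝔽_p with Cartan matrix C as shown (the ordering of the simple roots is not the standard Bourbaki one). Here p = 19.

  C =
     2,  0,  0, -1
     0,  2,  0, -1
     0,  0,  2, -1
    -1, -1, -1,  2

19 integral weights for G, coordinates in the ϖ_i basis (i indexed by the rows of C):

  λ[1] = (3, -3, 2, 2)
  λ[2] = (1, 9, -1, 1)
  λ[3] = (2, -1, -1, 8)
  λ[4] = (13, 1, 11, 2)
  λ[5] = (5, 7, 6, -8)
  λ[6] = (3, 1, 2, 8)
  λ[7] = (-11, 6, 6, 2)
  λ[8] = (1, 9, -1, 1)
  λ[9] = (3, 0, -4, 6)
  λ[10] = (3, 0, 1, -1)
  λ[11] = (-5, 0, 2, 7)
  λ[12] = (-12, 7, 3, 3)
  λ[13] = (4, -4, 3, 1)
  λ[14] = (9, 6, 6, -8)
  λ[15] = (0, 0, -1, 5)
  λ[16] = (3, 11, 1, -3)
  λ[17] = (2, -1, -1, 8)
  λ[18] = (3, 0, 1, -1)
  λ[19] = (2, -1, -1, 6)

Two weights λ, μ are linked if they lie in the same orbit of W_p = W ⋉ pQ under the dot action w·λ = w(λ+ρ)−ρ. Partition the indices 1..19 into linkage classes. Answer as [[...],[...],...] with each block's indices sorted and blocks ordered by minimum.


Cartan matrix: type D_4 (|W|=192); un-permuting the 4 rows.

Each λ_j+ρ reduced to Ā_19; 4-tuples below use C's row order:

  [1] (4, 2, 3, 1)
  [2] (2, 10, 0, 2)
  [3] (3, 0, 0, 7)
  [4] (2, 10, 0, 2)
  [5] (1, 1, 0, 6)
  [6] (4, 2, 3, 1)
  [7] (3, 0, 0, 7)
  [8] (2, 10, 0, 2)
  [9] (4, 1, 3, 4)
  [10] (4, 1, 2, 0)
  [11] (4, 1, 3, 4)
  [12] (4, 1, 3, 4)
  [13] (4, 2, 3, 1)
  [14] (3, 0, 0, 7)
  [15] (1, 1, 0, 6)
  [16] (2, 10, 0, 2)
  [17] (3, 0, 0, 7)
  [18] (4, 1, 2, 0)
  [19] (3, 0, 0, 7)

6 distinct reps among the 19 weights ⇒ 6 W_19-linkage classes:

[[1, 6, 13], [2, 4, 8, 16], [3, 7, 14, 17, 19], [5, 15], [9, 11, 12], [10, 18]]


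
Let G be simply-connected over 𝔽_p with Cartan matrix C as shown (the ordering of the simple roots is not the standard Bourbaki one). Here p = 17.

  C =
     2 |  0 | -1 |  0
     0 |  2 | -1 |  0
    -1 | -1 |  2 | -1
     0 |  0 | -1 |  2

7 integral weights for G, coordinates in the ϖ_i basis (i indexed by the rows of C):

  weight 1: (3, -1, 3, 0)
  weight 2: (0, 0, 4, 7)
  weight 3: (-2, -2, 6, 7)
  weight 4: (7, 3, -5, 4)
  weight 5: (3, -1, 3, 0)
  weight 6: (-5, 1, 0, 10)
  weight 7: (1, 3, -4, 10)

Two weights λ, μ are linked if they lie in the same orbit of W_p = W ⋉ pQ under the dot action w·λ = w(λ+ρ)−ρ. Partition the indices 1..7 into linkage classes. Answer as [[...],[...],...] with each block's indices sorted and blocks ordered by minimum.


Type D_4, rank 4, |W|=192; reorder rows/cols to standard.

Folding the 7 weights λ_j+ρ into Ā_17 (reps in the given 4-coord order):

  [1] (4, 0, 4, 1)
  [2] (1, 1, 2, 8)
  [3] (1, 1, 2, 8)
  [4] (4, 0, 4, 1)
  [5] (4, 0, 4, 1)
  [6] (1, 1, 2, 8)
  [7] (1, 1, 2, 8)

2 distinct reps among the 7 weights ⇒ 2 W_17-linkage classes:

[[1, 4, 5], [2, 3, 6, 7]]
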